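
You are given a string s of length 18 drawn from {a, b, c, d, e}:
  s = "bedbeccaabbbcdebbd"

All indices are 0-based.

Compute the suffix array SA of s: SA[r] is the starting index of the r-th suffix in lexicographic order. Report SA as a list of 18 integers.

sorted suffixes:
  #0 SA[0]=7  'aabbbcdebbd'
  #1 SA[1]=8  'abbbcdebbd'
  #2 SA[2]=9  'bbbcdebbd'
  #3 SA[3]=10  'bbcdebbd'
  #4 SA[4]=15  'bbd'
  #5 SA[5]=11  'bcdebbd'
  #6 SA[6]=16  'bd'
  #7 SA[7]=3  'beccaabbbcdebbd'
  #8 SA[8]=0  'bedbeccaabbbcdebbd'
  #9 SA[9]=6  'caabbbcdebbd'
  #10 SA[10]=5  'ccaabbbcdebbd'
  #11 SA[11]=12  'cdebbd'
  #12 SA[12]=17  'd'
  #13 SA[13]=2  'dbeccaabbbcdebbd'
  #14 SA[14]=13  'debbd'
  #15 SA[15]=14  'ebbd'
  #16 SA[16]=4  'eccaabbbcdebbd'
  #17 SA[17]=1  'edbeccaabbbcdebbd'

[7, 8, 9, 10, 15, 11, 16, 3, 0, 6, 5, 12, 17, 2, 13, 14, 4, 1]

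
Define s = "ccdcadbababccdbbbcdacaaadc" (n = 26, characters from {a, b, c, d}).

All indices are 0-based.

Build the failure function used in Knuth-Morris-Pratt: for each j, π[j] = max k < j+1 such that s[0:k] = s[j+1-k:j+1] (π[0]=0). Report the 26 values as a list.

[0, 1, 0, 1, 0, 0, 0, 0, 0, 0, 0, 1, 2, 3, 0, 0, 0, 1, 0, 0, 1, 0, 0, 0, 0, 1]

π[0] = 0
j=1 s[j]='c': π[1]=1 (border 'c')
j=2 s[j]='d': k: 1→0; π[2]=0 (border '')
j=3 s[j]='c': π[3]=1 (border 'c')
j=4 s[j]='a': k: 1→0; π[4]=0 (border '')
j=5 s[j]='d': π[5]=0 (border '')
j=6 s[j]='b': π[6]=0 (border '')
j=7 s[j]='a': π[7]=0 (border '')
j=8 s[j]='b': π[8]=0 (border '')
j=9 s[j]='a': π[9]=0 (border '')
j=10 s[j]='b': π[10]=0 (border '')
j=11 s[j]='c': π[11]=1 (border 'c')
j=12 s[j]='c': π[12]=2 (border 'cc')
j=13 s[j]='d': π[13]=3 (border 'ccd')
j=14 s[j]='b': k: 3→0; π[14]=0 (border '')
j=15 s[j]='b': π[15]=0 (border '')
j=16 s[j]='b': π[16]=0 (border '')
j=17 s[j]='c': π[17]=1 (border 'c')
j=18 s[j]='d': k: 1→0; π[18]=0 (border '')
j=19 s[j]='a': π[19]=0 (border '')
j=20 s[j]='c': π[20]=1 (border 'c')
j=21 s[j]='a': k: 1→0; π[21]=0 (border '')
j=22 s[j]='a': π[22]=0 (border '')
j=23 s[j]='a': π[23]=0 (border '')
j=24 s[j]='d': π[24]=0 (border '')
j=25 s[j]='c': π[25]=1 (border 'c')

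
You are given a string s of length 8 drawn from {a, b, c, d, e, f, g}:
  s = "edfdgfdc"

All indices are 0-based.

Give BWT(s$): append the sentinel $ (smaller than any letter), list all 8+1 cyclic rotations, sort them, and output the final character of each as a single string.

cdfef$gdd

rank  rotation   last
    0  $edfdgfdc  c
    1  c$edfdgfd  d
    2  dc$edfdgf  f
    3  dfdgfdc$e  e
    4  dgfdc$edf  f
    5  edfdgfdc$  $
    6  fdc$edfdg  g
    7  fdgfdc$ed  d
    8  gfdc$edfd  d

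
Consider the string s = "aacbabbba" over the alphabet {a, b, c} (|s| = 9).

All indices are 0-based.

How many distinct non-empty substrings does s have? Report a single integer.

37

rank | idx | suffix
   0 |   8 | a
   1 |   0 | aacbabbba
   2 |   4 | abbba
   3 |   1 | acbabbba
   4 |   7 | ba
   5 |   3 | babbba
   6 |   6 | bba
   7 |   5 | bbba
   8 |   2 | cbabbba

SA = [8, 0, 4, 1, 7, 3, 6, 5, 2]
rank  pair      lcp
   1  s[8:],s[0:]  1  'a'
   2  s[0:],s[4:]  1  'a'
   3  s[4:],s[1:]  1  'a'
   4  s[1:],s[7:]  0  ''
   5  s[7:],s[3:]  2  'ba'
   6  s[3:],s[6:]  1  'b'
   7  s[6:],s[5:]  2  'bb'
   8  s[5:],s[2:]  0  ''

n(n+1)/2 = 9·10/2 = 45
Σ LCP = 0 + 1 + 1 + 1 + 0 + 2 + 1 + 2 + 0 = 8
distinct = 45 − 8 = 37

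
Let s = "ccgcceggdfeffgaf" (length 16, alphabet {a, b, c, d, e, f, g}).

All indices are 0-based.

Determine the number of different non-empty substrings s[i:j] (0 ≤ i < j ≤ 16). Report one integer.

125

rank→(start, suffix):
  0 → (14, 'af')
  1 → (3, 'cceggdfeffgaf')
  2 → (0, 'ccgcceggdfeffgaf')
  3 → (4, 'ceggdfeffgaf')
  4 → (1, 'cgcceggdfeffgaf')
  5 → (8, 'dfeffgaf')
  6 → (10, 'effgaf')
  7 → (5, 'eggdfeffgaf')
  8 → (15, 'f')
  9 → (9, 'feffgaf')
  10 → (11, 'ffgaf')
  11 → (12, 'fgaf')
  12 → (13, 'gaf')
  13 → (2, 'gcceggdfeffgaf')
  14 → (7, 'gdfeffgaf')
  15 → (6, 'ggdfeffgaf')

SA = [14, 3, 0, 4, 1, 8, 10, 5, 15, 9, 11, 12, 13, 2, 7, 6]
[i] adj suffixes → lcp
  [1] 14/3 → 0 ('')
  [2] 3/0 → 2 ('cc')
  [3] 0/4 → 1 ('c')
  [4] 4/1 → 1 ('c')
  [5] 1/8 → 0 ('')
  [6] 8/10 → 0 ('')
  [7] 10/5 → 1 ('e')
  [8] 5/15 → 0 ('')
  [9] 15/9 → 1 ('f')
  [10] 9/11 → 1 ('f')
  [11] 11/12 → 1 ('f')
  [12] 12/13 → 0 ('')
  [13] 13/2 → 1 ('g')
  [14] 2/7 → 1 ('g')
  [15] 7/6 → 1 ('g')

n(n+1)/2 = 16·17/2 = 136
Σ LCP = 0 + 0 + 2 + 1 + 1 + 0 + 0 + 1 + 0 + 1 + 1 + 1 + 0 + 1 + 1 + 1 = 11
distinct = 136 − 11 = 125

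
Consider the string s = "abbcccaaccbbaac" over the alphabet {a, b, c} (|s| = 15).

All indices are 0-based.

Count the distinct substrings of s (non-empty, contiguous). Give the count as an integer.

102

rank | idx | suffix
   0 |  12 | aac
   1 |   6 | aaccbbaac
   2 |   0 | abbcccaaccbbaac
   3 |  13 | ac
   4 |   7 | accbbaac
   5 |  11 | baac
   6 |  10 | bbaac
   7 |   1 | bbcccaaccbbaac
   8 |   2 | bcccaaccbbaac
   9 |  14 | c
  10 |   5 | caaccbbaac
  11 |   9 | cbbaac
  12 |   4 | ccaaccbbaac
  13 |   8 | ccbbaac
  14 |   3 | cccaaccbbaac

SA = [12, 6, 0, 13, 7, 11, 10, 1, 2, 14, 5, 9, 4, 8, 3]
[i] adj suffixes → lcp
  [1] 12/6 → 3 ('aac')
  [2] 6/0 → 1 ('a')
  [3] 0/13 → 1 ('a')
  [4] 13/7 → 2 ('ac')
  [5] 7/11 → 0 ('')
  [6] 11/10 → 1 ('b')
  [7] 10/1 → 2 ('bb')
  [8] 1/2 → 1 ('b')
  [9] 2/14 → 0 ('')
  [10] 14/5 → 1 ('c')
  [11] 5/9 → 1 ('c')
  [12] 9/4 → 1 ('c')
  [13] 4/8 → 2 ('cc')
  [14] 8/3 → 2 ('cc')

n(n+1)/2 = 15·16/2 = 120
Σ LCP = 0 + 3 + 1 + 1 + 2 + 0 + 1 + 2 + 1 + 0 + 1 + 1 + 1 + 2 + 2 = 18
distinct = 120 − 18 = 102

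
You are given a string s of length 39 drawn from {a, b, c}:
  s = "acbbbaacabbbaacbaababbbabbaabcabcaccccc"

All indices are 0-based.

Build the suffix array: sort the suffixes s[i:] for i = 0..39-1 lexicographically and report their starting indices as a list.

[16, 26, 5, 12, 17, 23, 8, 19, 27, 30, 6, 13, 0, 33, 15, 25, 4, 11, 22, 18, 24, 3, 10, 21, 2, 9, 20, 28, 31, 38, 7, 29, 32, 14, 1, 37, 36, 35, 34]

rank→(start, suffix):
  0 → (16, 'aababbbabbaabcabcaccccc')
  1 → (26, 'aabcabcaccccc')
  2 → (5, 'aacabbbaacbaababbbabbaabcabcaccccc')
  3 → (12, 'aacbaababbbabbaabcabcaccccc')
  4 → (17, 'ababbbabbaabcabcaccccc')
  5 → (23, 'abbaabcabcaccccc')
  6 → (8, 'abbbaacbaababbbabbaabcabcaccccc')
  7 → (19, 'abbbabbaabcabcaccccc')
  8 → (27, 'abcabcaccccc')
  9 → (30, 'abcaccccc')
  10 → (6, 'acabbbaacbaababbbabbaabcabcaccccc')
  11 → (13, 'acbaababbbabbaabcabcaccccc')
  12 → (0, 'acbbbaacabbbaacbaababbbabbaabcabcaccccc')
  13 → (33, 'accccc')
  14 → (15, 'baababbbabbaabcabcaccccc')
  15 → (25, 'baabcabcaccccc')
  16 → (4, 'baacabbbaacbaababbbabbaabcabcaccccc')
  17 → (11, 'baacbaababbbabbaabcabcaccccc')
  18 → (22, 'babbaabcabcaccccc')
  19 → (18, 'babbbabbaabcabcaccccc')
  20 → (24, 'bbaabcabcaccccc')
  21 → (3, 'bbaacabbbaacbaababbbabbaabcabcaccccc')
  22 → (10, 'bbaacbaababbbabbaabcabcaccccc')
  23 → (21, 'bbabbaabcabcaccccc')
  24 → (2, 'bbbaacabbbaacbaababbbabbaabcabcaccccc')
  25 → (9, 'bbbaacbaababbbabbaabcabcaccccc')
  26 → (20, 'bbbabbaabcabcaccccc')
  27 → (28, 'bcabcaccccc')
  28 → (31, 'bcaccccc')
  29 → (38, 'c')
  30 → (7, 'cabbbaacbaababbbabbaabcabcaccccc')
  31 → (29, 'cabcaccccc')
  32 → (32, 'caccccc')
  33 → (14, 'cbaababbbabbaabcabcaccccc')
  34 → (1, 'cbbbaacabbbaacbaababbbabbaabcabcaccccc')
  35 → (37, 'cc')
  36 → (36, 'ccc')
  37 → (35, 'cccc')
  38 → (34, 'ccccc')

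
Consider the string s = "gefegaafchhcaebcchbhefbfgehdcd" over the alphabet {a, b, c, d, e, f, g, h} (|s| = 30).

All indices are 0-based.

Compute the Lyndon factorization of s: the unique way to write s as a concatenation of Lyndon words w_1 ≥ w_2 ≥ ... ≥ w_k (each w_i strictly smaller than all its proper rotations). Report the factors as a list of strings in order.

["g", "efeg", "aafchhcaebcchbhefbfgehdcd"]

emit factor 1: 'g' (i=0, period=1)
emit factor 2: 'efeg' (i=1, period=4)
emit factor 3: 'aafchhcaebcchbhefbfgehdcd' (i=5, period=25)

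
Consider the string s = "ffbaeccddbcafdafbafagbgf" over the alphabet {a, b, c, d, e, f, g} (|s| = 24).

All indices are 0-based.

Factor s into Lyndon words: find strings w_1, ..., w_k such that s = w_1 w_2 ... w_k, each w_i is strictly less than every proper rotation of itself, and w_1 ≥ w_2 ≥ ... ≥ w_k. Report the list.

["f", "f", "b", "aeccddbcafdafbafagbgf"]

emit factor 1: 'f' (i=0, period=1)
emit factor 2: 'f' (i=1, period=1)
emit factor 3: 'b' (i=2, period=1)
emit factor 4: 'aeccddbcafdafbafagbgf' (i=3, period=21)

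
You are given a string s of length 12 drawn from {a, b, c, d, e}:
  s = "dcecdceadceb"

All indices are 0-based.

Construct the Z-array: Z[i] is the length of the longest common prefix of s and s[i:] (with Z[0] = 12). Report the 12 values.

Z[0]=12
i=1: fresh scan; Z[1]=0
i=2: fresh scan; Z[2]=0
i=3: fresh scan; Z[3]=0
i=4: fresh scan; Z[4]=3 grow→box=[4,7)
i=5: min(r-i=2, Z[1]=0)=0; Z[5]=0
i=6: min(r-i=1, Z[2]=0)=0; Z[6]=0
i=7: fresh scan; Z[7]=0
i=8: fresh scan; Z[8]=3 grow→box=[8,11)
i=9: min(r-i=2, Z[1]=0)=0; Z[9]=0
i=10: min(r-i=1, Z[2]=0)=0; Z[10]=0
i=11: fresh scan; Z[11]=0

[12, 0, 0, 0, 3, 0, 0, 0, 3, 0, 0, 0]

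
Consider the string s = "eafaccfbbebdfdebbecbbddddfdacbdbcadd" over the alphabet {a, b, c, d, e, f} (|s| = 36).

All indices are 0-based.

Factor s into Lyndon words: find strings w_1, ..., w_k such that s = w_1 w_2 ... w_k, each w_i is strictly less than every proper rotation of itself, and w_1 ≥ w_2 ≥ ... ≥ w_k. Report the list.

["e", "af", "accfbbebdfdebbecbbddddfd", "acbdbcadd"]

emit factor 1: 'e' (i=0, period=1)
emit factor 2: 'af' (i=1, period=2)
emit factor 3: 'accfbbebdfdebbecbbddddfd' (i=3, period=24)
emit factor 4: 'acbdbcadd' (i=27, period=9)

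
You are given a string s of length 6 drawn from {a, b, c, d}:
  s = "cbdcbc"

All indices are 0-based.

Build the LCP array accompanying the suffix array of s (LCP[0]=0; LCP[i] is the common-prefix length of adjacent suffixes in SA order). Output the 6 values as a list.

[0, 1, 0, 1, 2, 0]

sorted suffixes:
  #0 SA[0]=4  'bc'
  #1 SA[1]=1  'bdcbc'
  #2 SA[2]=5  'c'
  #3 SA[3]=3  'cbc'
  #4 SA[4]=0  'cbdcbc'
  #5 SA[5]=2  'dcbc'

SA = [4, 1, 5, 3, 0, 2]
rank  pair      lcp
   1  s[4:],s[1:]  1  'b'
   2  s[1:],s[5:]  0  ''
   3  s[5:],s[3:]  1  'c'
   4  s[3:],s[0:]  2  'cb'
   5  s[0:],s[2:]  0  ''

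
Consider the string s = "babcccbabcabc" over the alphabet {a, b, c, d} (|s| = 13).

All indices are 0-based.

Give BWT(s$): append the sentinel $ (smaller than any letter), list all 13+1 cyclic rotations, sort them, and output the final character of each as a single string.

rank  rotation        last
    0  $babcccbabcabc  c
    1  abc$babcccbabc  c
    2  abcabc$babcccb  b
    3  abcccbabcabc$b  b
    4  babcabc$babccc  c
    5  babcccbabcabc$  $
    6  bc$babcccbabca  a
    7  bcabc$babcccba  a
    8  bcccbabcabc$ba  a
    9  c$babcccbabcab  b
   10  cabc$babcccbab  b
   11  cbabcabc$babcc  c
   12  ccbabcabc$babc  c
   13  cccbabcabc$bab  b

ccbbc$aaabbccb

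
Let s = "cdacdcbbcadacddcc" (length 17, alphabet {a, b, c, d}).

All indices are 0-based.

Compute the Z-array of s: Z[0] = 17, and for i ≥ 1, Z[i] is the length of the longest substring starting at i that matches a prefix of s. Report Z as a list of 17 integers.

[17, 0, 0, 2, 0, 1, 0, 0, 1, 0, 0, 0, 2, 0, 0, 1, 1]

Z[0]=17
i=1: outside box; Z[1]=0
i=2: outside box; Z[2]=0
i=3: outside box; Z[3]=2 grow→box=[3,5)
i=4: min(r-i=1, Z[1]=0)=0; Z[4]=0
i=5: outside box; Z[5]=1 grow→box=[5,6)
i=6: outside box; Z[6]=0
i=7: outside box; Z[7]=0
i=8: outside box; Z[8]=1 grow→box=[8,9)
i=9: outside box; Z[9]=0
i=10: outside box; Z[10]=0
i=11: outside box; Z[11]=0
i=12: outside box; Z[12]=2 grow→box=[12,14)
i=13: min(r-i=1, Z[1]=0)=0; Z[13]=0
i=14: outside box; Z[14]=0
i=15: outside box; Z[15]=1 grow→box=[15,16)
i=16: outside box; Z[16]=1 grow→box=[16,17)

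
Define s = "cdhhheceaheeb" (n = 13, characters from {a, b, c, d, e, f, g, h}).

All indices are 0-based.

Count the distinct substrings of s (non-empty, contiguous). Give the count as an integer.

82

rank→(start, suffix):
  0 → (8, 'aheeb')
  1 → (12, 'b')
  2 → (0, 'cdhhheceaheeb')
  3 → (6, 'ceaheeb')
  4 → (1, 'dhhheceaheeb')
  5 → (7, 'eaheeb')
  6 → (11, 'eb')
  7 → (5, 'eceaheeb')
  8 → (10, 'eeb')
  9 → (4, 'heceaheeb')
  10 → (9, 'heeb')
  11 → (3, 'hheceaheeb')
  12 → (2, 'hhheceaheeb')

SA = [8, 12, 0, 6, 1, 7, 11, 5, 10, 4, 9, 3, 2]
i: (SA[i-1],SA[i]) lcp shared
  1: (8,12) 0 ''
  2: (12,0) 0 ''
  3: (0,6) 1 'c'
  4: (6,1) 0 ''
  5: (1,7) 0 ''
  6: (7,11) 1 'e'
  7: (11,5) 1 'e'
  8: (5,10) 1 'e'
  9: (10,4) 0 ''
  10: (4,9) 2 'he'
  11: (9,3) 1 'h'
  12: (3,2) 2 'hh'

n(n+1)/2 = 13·14/2 = 91
Σ LCP = 0 + 0 + 0 + 1 + 0 + 0 + 1 + 1 + 1 + 0 + 2 + 1 + 2 = 9
distinct = 91 − 9 = 82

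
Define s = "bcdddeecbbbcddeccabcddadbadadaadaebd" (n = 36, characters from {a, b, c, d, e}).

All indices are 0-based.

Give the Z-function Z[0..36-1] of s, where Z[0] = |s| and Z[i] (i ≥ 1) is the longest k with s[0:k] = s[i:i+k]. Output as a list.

Z[0]=36
i=1: fresh scan; Z[1]=0
i=2: fresh scan; Z[2]=0
i=3: fresh scan; Z[3]=0
i=4: fresh scan; Z[4]=0
i=5: fresh scan; Z[5]=0
i=6: fresh scan; Z[6]=0
i=7: fresh scan; Z[7]=0
i=8: fresh scan; Z[8]=1 scan→box=[8,9)
i=9: fresh scan; Z[9]=1 scan→box=[9,10)
i=10: fresh scan; Z[10]=4 scan→box=[10,14)
i=11: min(r-i=3, Z[1]=0)=0; Z[11]=0
i=12: min(r-i=2, Z[2]=0)=0; Z[12]=0
i=13: min(r-i=1, Z[3]=0)=0; Z[13]=0
i=14: fresh scan; Z[14]=0
i=15: fresh scan; Z[15]=0
i=16: fresh scan; Z[16]=0
i=17: fresh scan; Z[17]=0
i=18: fresh scan; Z[18]=4 scan→box=[18,22)
i=19: min(r-i=3, Z[1]=0)=0; Z[19]=0
i=20: min(r-i=2, Z[2]=0)=0; Z[20]=0
i=21: min(r-i=1, Z[3]=0)=0; Z[21]=0
i=22: fresh scan; Z[22]=0
i=23: fresh scan; Z[23]=0
i=24: fresh scan; Z[24]=1 scan→box=[24,25)
i=25: fresh scan; Z[25]=0
i=26: fresh scan; Z[26]=0
i=27: fresh scan; Z[27]=0
i=28: fresh scan; Z[28]=0
i=29: fresh scan; Z[29]=0
i=30: fresh scan; Z[30]=0
i=31: fresh scan; Z[31]=0
i=32: fresh scan; Z[32]=0
i=33: fresh scan; Z[33]=0
i=34: fresh scan; Z[34]=1 scan→box=[34,35)
i=35: fresh scan; Z[35]=0

[36, 0, 0, 0, 0, 0, 0, 0, 1, 1, 4, 0, 0, 0, 0, 0, 0, 0, 4, 0, 0, 0, 0, 0, 1, 0, 0, 0, 0, 0, 0, 0, 0, 0, 1, 0]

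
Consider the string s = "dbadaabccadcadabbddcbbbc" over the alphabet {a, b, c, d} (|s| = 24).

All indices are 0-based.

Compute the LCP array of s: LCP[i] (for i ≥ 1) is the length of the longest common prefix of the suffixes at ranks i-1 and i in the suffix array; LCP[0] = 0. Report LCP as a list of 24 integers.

[0, 1, 2, 1, 3, 2, 0, 1, 2, 2, 1, 2, 1, 0, 1, 3, 1, 1, 0, 2, 1, 1, 2, 1]

rank | idx | suffix
   0 |   4 | aabccadcadabbddcbbbc
   1 |  14 | abbddcbbbc
   2 |   5 | abccadcadabbddcbbbc
   3 |   2 | adaabccadcadabbddcbbbc
   4 |  12 | adabbddcbbbc
   5 |   9 | adcadabbddcbbbc
   6 |   1 | badaabccadcadabbddcbbbc
   7 |  20 | bbbc
   8 |  21 | bbc
   9 |  15 | bbddcbbbc
  10 |  22 | bc
  11 |   6 | bccadcadabbddcbbbc
  12 |  16 | bddcbbbc
  13 |  23 | c
  14 |  11 | cadabbddcbbbc
  15 |   8 | cadcadabbddcbbbc
  16 |  19 | cbbbc
  17 |   7 | ccadcadabbddcbbbc
  18 |   3 | daabccadcadabbddcbbbc
  19 |  13 | dabbddcbbbc
  20 |   0 | dbadaabccadcadabbddcbbbc
  21 |  10 | dcadabbddcbbbc
  22 |  18 | dcbbbc
  23 |  17 | ddcbbbc

SA = [4, 14, 5, 2, 12, 9, 1, 20, 21, 15, 22, 6, 16, 23, 11, 8, 19, 7, 3, 13, 0, 10, 18, 17]
i: (SA[i-1],SA[i]) lcp shared
  1: (4,14) 1 'a'
  2: (14,5) 2 'ab'
  3: (5,2) 1 'a'
  4: (2,12) 3 'ada'
  5: (12,9) 2 'ad'
  6: (9,1) 0 ''
  7: (1,20) 1 'b'
  8: (20,21) 2 'bb'
  9: (21,15) 2 'bb'
  10: (15,22) 1 'b'
  11: (22,6) 2 'bc'
  12: (6,16) 1 'b'
  13: (16,23) 0 ''
  14: (23,11) 1 'c'
  15: (11,8) 3 'cad'
  16: (8,19) 1 'c'
  17: (19,7) 1 'c'
  18: (7,3) 0 ''
  19: (3,13) 2 'da'
  20: (13,0) 1 'd'
  21: (0,10) 1 'd'
  22: (10,18) 2 'dc'
  23: (18,17) 1 'd'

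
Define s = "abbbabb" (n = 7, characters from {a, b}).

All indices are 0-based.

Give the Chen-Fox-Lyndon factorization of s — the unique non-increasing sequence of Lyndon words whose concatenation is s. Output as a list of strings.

["abbb", "abb"]

emit factor 1: 'abbb' (i=0, period=4)
emit factor 2: 'abb' (i=4, period=3)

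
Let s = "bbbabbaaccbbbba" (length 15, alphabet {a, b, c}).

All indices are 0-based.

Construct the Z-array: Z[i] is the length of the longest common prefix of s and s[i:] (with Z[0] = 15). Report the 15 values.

Z[0]=15
i=1: i≥r, start 0; Z[1]=2 grow→box=[1,3)
i=2: min(r-i=1, Z[1]=2)=1; Z[2]=1
i=3: i≥r, start 0; Z[3]=0
i=4: i≥r, start 0; Z[4]=2 grow→box=[4,6)
i=5: min(r-i=1, Z[1]=2)=1; Z[5]=1
i=6: i≥r, start 0; Z[6]=0
i=7: i≥r, start 0; Z[7]=0
i=8: i≥r, start 0; Z[8]=0
i=9: i≥r, start 0; Z[9]=0
i=10: i≥r, start 0; Z[10]=3 grow→box=[10,13)
i=11: min(r-i=2, Z[1]=2)=2; Z[11]=4 grow→box=[11,15)
i=12: min(r-i=3, Z[1]=2)=2; Z[12]=2
i=13: min(r-i=2, Z[2]=1)=1; Z[13]=1
i=14: min(r-i=1, Z[3]=0)=0; Z[14]=0

[15, 2, 1, 0, 2, 1, 0, 0, 0, 0, 3, 4, 2, 1, 0]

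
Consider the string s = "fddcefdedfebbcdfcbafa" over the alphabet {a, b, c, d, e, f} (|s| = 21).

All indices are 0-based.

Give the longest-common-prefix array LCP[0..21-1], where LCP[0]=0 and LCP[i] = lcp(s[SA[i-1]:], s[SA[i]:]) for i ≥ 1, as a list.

rank→(start, suffix):
  0 → (20, 'a')
  1 → (18, 'afa')
  2 → (17, 'bafa')
  3 → (11, 'bbcdfcbafa')
  4 → (12, 'bcdfcbafa')
  5 → (16, 'cbafa')
  6 → (13, 'cdfcbafa')
  7 → (3, 'cefdedfebbcdfcbafa')
  8 → (2, 'dcefdedfebbcdfcbafa')
  9 → (1, 'ddcefdedfebbcdfcbafa')
  10 → (6, 'dedfebbcdfcbafa')
  11 → (14, 'dfcbafa')
  12 → (8, 'dfebbcdfcbafa')
  13 → (10, 'ebbcdfcbafa')
  14 → (7, 'edfebbcdfcbafa')
  15 → (4, 'efdedfebbcdfcbafa')
  16 → (19, 'fa')
  17 → (15, 'fcbafa')
  18 → (0, 'fddcefdedfebbcdfcbafa')
  19 → (5, 'fdedfebbcdfcbafa')
  20 → (9, 'febbcdfcbafa')

SA = [20, 18, 17, 11, 12, 16, 13, 3, 2, 1, 6, 14, 8, 10, 7, 4, 19, 15, 0, 5, 9]
[i] adj suffixes → lcp
  [1] 20/18 → 1 ('a')
  [2] 18/17 → 0 ('')
  [3] 17/11 → 1 ('b')
  [4] 11/12 → 1 ('b')
  [5] 12/16 → 0 ('')
  [6] 16/13 → 1 ('c')
  [7] 13/3 → 1 ('c')
  [8] 3/2 → 0 ('')
  [9] 2/1 → 1 ('d')
  [10] 1/6 → 1 ('d')
  [11] 6/14 → 1 ('d')
  [12] 14/8 → 2 ('df')
  [13] 8/10 → 0 ('')
  [14] 10/7 → 1 ('e')
  [15] 7/4 → 1 ('e')
  [16] 4/19 → 0 ('')
  [17] 19/15 → 1 ('f')
  [18] 15/0 → 1 ('f')
  [19] 0/5 → 2 ('fd')
  [20] 5/9 → 1 ('f')

[0, 1, 0, 1, 1, 0, 1, 1, 0, 1, 1, 1, 2, 0, 1, 1, 0, 1, 1, 2, 1]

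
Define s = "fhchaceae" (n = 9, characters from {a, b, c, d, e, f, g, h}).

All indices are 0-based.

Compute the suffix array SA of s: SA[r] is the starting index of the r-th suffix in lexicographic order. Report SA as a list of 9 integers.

[4, 7, 5, 2, 8, 6, 0, 3, 1]

rank→(start, suffix):
  0 → (4, 'aceae')
  1 → (7, 'ae')
  2 → (5, 'ceae')
  3 → (2, 'chaceae')
  4 → (8, 'e')
  5 → (6, 'eae')
  6 → (0, 'fhchaceae')
  7 → (3, 'haceae')
  8 → (1, 'hchaceae')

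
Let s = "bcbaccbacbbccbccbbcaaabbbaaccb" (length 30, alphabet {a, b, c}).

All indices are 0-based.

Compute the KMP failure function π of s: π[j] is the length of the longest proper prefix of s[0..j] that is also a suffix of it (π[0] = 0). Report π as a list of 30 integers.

π[0] = 0
j=1 s[j]='c': π[1]=0 (border '')
j=2 s[j]='b': π[2]=1 (border 'b')
j=3 s[j]='a': k: 1→0; π[3]=0 (border '')
j=4 s[j]='c': π[4]=0 (border '')
j=5 s[j]='c': π[5]=0 (border '')
j=6 s[j]='b': π[6]=1 (border 'b')
j=7 s[j]='a': k: 1→0; π[7]=0 (border '')
j=8 s[j]='c': π[8]=0 (border '')
j=9 s[j]='b': π[9]=1 (border 'b')
j=10 s[j]='b': k: 1→0; π[10]=1 (border 'b')
j=11 s[j]='c': π[11]=2 (border 'bc')
j=12 s[j]='c': k: 2→0; π[12]=0 (border '')
j=13 s[j]='b': π[13]=1 (border 'b')
j=14 s[j]='c': π[14]=2 (border 'bc')
j=15 s[j]='c': k: 2→0; π[15]=0 (border '')
j=16 s[j]='b': π[16]=1 (border 'b')
j=17 s[j]='b': k: 1→0; π[17]=1 (border 'b')
j=18 s[j]='c': π[18]=2 (border 'bc')
j=19 s[j]='a': k: 2→0; π[19]=0 (border '')
j=20 s[j]='a': π[20]=0 (border '')
j=21 s[j]='a': π[21]=0 (border '')
j=22 s[j]='b': π[22]=1 (border 'b')
j=23 s[j]='b': k: 1→0; π[23]=1 (border 'b')
j=24 s[j]='b': k: 1→0; π[24]=1 (border 'b')
j=25 s[j]='a': k: 1→0; π[25]=0 (border '')
j=26 s[j]='a': π[26]=0 (border '')
j=27 s[j]='c': π[27]=0 (border '')
j=28 s[j]='c': π[28]=0 (border '')
j=29 s[j]='b': π[29]=1 (border 'b')

[0, 0, 1, 0, 0, 0, 1, 0, 0, 1, 1, 2, 0, 1, 2, 0, 1, 1, 2, 0, 0, 0, 1, 1, 1, 0, 0, 0, 0, 1]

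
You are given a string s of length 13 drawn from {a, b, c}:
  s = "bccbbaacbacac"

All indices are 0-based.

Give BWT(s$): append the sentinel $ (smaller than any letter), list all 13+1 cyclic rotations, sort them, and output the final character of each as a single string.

rank  rotation        last
    0  $bccbbaacbacac  c
    1  aacbacac$bccbb  b
    2  ac$bccbbaacbac  c
    3  acac$bccbbaacb  b
    4  acbacac$bccbba  a
    5  baacbacac$bccb  b
    6  bacac$bccbbaac  c
    7  bbaacbacac$bcc  c
    8  bccbbaacbacac$  $
    9  c$bccbbaacbaca  a
   10  cac$bccbbaacba  a
   11  cbacac$bccbbaa  a
   12  cbbaacbacac$bc  c
   13  ccbbaacbacac$b  b

cbcbabcc$aaacb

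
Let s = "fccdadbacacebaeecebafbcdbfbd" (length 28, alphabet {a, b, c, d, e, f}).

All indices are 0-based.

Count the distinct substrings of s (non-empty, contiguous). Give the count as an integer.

373

rank→(start, suffix):
  0 → (7, 'acacebaeecebafbcdbfbd')
  1 → (9, 'acebaeecebafbcdbfbd')
  2 → (4, 'adbacacebaeecebafbcdbfbd')
  3 → (13, 'aeecebafbcdbfbd')
  4 → (19, 'afbcdbfbd')
  5 → (6, 'bacacebaeecebafbcdbfbd')
  6 → (12, 'baeecebafbcdbfbd')
  7 → (18, 'bafbcdbfbd')
  8 → (21, 'bcdbfbd')
  9 → (26, 'bd')
  10 → (24, 'bfbd')
  11 → (8, 'cacebaeecebafbcdbfbd')
  12 → (1, 'ccdadbacacebaeecebafbcdbfbd')
  13 → (2, 'cdadbacacebaeecebafbcdbfbd')
  14 → (22, 'cdbfbd')
  15 → (10, 'cebaeecebafbcdbfbd')
  16 → (16, 'cebafbcdbfbd')
  17 → (27, 'd')
  18 → (3, 'dadbacacebaeecebafbcdbfbd')
  19 → (5, 'dbacacebaeecebafbcdbfbd')
  20 → (23, 'dbfbd')
  21 → (11, 'ebaeecebafbcdbfbd')
  22 → (17, 'ebafbcdbfbd')
  23 → (15, 'ecebafbcdbfbd')
  24 → (14, 'eecebafbcdbfbd')
  25 → (20, 'fbcdbfbd')
  26 → (25, 'fbd')
  27 → (0, 'fccdadbacacebaeecebafbcdbfbd')

SA = [7, 9, 4, 13, 19, 6, 12, 18, 21, 26, 24, 8, 1, 2, 22, 10, 16, 27, 3, 5, 23, 11, 17, 15, 14, 20, 25, 0]
rank  pair      lcp
   1  s[7:],s[9:]  2  'ac'
   2  s[9:],s[4:]  1  'a'
   3  s[4:],s[13:]  1  'a'
   4  s[13:],s[19:]  1  'a'
   5  s[19:],s[6:]  0  ''
   6  s[6:],s[12:]  2  'ba'
   7  s[12:],s[18:]  2  'ba'
   8  s[18:],s[21:]  1  'b'
   9  s[21:],s[26:]  1  'b'
  10  s[26:],s[24:]  1  'b'
  11  s[24:],s[8:]  0  ''
  12  s[8:],s[1:]  1  'c'
  13  s[1:],s[2:]  1  'c'
  14  s[2:],s[22:]  2  'cd'
  15  s[22:],s[10:]  1  'c'
  16  s[10:],s[16:]  4  'ceba'
  17  s[16:],s[27:]  0  ''
  18  s[27:],s[3:]  1  'd'
  19  s[3:],s[5:]  1  'd'
  20  s[5:],s[23:]  2  'db'
  21  s[23:],s[11:]  0  ''
  22  s[11:],s[17:]  3  'eba'
  23  s[17:],s[15:]  1  'e'
  24  s[15:],s[14:]  1  'e'
  25  s[14:],s[20:]  0  ''
  26  s[20:],s[25:]  2  'fb'
  27  s[25:],s[0:]  1  'f'

n(n+1)/2 = 28·29/2 = 406
Σ LCP = 0 + 2 + 1 + 1 + 1 + 0 + 2 + 2 + 1 + 1 + 1 + 0 + 1 + 1 + 2 + 1 + 4 + 0 + 1 + 1 + 2 + 0 + 3 + 1 + 1 + 0 + 2 + 1 = 33
distinct = 406 − 33 = 373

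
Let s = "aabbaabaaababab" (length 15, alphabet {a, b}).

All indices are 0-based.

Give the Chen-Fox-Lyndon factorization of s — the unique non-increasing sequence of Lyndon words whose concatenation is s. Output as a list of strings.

["aabb", "aab", "aaababab"]

emit factor 1: 'aabb' (i=0, period=4)
emit factor 2: 'aab' (i=4, period=3)
emit factor 3: 'aaababab' (i=7, period=8)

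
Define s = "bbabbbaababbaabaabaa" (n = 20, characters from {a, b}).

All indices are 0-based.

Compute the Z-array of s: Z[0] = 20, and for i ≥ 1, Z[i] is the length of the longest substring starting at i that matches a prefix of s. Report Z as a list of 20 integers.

Z[0]=20
i=1: fresh scan; Z[1]=1 extend→box=[1,2)
i=2: fresh scan; Z[2]=0
i=3: fresh scan; Z[3]=2 extend→box=[3,5)
i=4: min(r-i=1, Z[1]=1)=1; Z[4]=3 extend→box=[4,7)
i=5: min(r-i=2, Z[1]=1)=1; Z[5]=1
i=6: min(r-i=1, Z[2]=0)=0; Z[6]=0
i=7: fresh scan; Z[7]=0
i=8: fresh scan; Z[8]=1 extend→box=[8,9)
i=9: fresh scan; Z[9]=0
i=10: fresh scan; Z[10]=3 extend→box=[10,13)
i=11: min(r-i=2, Z[1]=1)=1; Z[11]=1
i=12: min(r-i=1, Z[2]=0)=0; Z[12]=0
i=13: fresh scan; Z[13]=0
i=14: fresh scan; Z[14]=1 extend→box=[14,15)
i=15: fresh scan; Z[15]=0
i=16: fresh scan; Z[16]=0
i=17: fresh scan; Z[17]=1 extend→box=[17,18)
i=18: fresh scan; Z[18]=0
i=19: fresh scan; Z[19]=0

[20, 1, 0, 2, 3, 1, 0, 0, 1, 0, 3, 1, 0, 0, 1, 0, 0, 1, 0, 0]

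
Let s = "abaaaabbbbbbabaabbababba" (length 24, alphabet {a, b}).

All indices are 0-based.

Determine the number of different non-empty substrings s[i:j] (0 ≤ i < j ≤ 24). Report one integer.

236

rank | idx | suffix
   0 |  23 | a
   1 |   2 | aaaabbbbbbabaabbababba
   2 |   3 | aaabbbbbbabaabbababba
   3 |  14 | aabbababba
   4 |   4 | aabbbbbbabaabbababba
   5 |   0 | abaaaabbbbbbabaabbababba
   6 |  12 | abaabbababba
   7 |  18 | ababba
   8 |  20 | abba
   9 |  15 | abbababba
  10 |   5 | abbbbbbabaabbababba
  11 |  22 | ba
  12 |   1 | baaaabbbbbbabaabbababba
  13 |  13 | baabbababba
  14 |  11 | babaabbababba
  15 |  17 | bababba
  16 |  19 | babba
  17 |  21 | bba
  18 |  10 | bbabaabbababba
  19 |  16 | bbababba
  20 |   9 | bbbabaabbababba
  21 |   8 | bbbbabaabbababba
  22 |   7 | bbbbbabaabbababba
  23 |   6 | bbbbbbabaabbababba

SA = [23, 2, 3, 14, 4, 0, 12, 18, 20, 15, 5, 22, 1, 13, 11, 17, 19, 21, 10, 16, 9, 8, 7, 6]
rank  pair      lcp
   1  s[23:],s[2:]  1  'a'
   2  s[2:],s[3:]  3  'aaa'
   3  s[3:],s[14:]  2  'aa'
   4  s[14:],s[4:]  4  'aabb'
   5  s[4:],s[0:]  1  'a'
   6  s[0:],s[12:]  4  'abaa'
   7  s[12:],s[18:]  3  'aba'
   8  s[18:],s[20:]  2  'ab'
   9  s[20:],s[15:]  4  'abba'
  10  s[15:],s[5:]  3  'abb'
  11  s[5:],s[22:]  0  ''
  12  s[22:],s[1:]  2  'ba'
  13  s[1:],s[13:]  3  'baa'
  14  s[13:],s[11:]  2  'ba'
  15  s[11:],s[17:]  4  'baba'
  16  s[17:],s[19:]  3  'bab'
  17  s[19:],s[21:]  1  'b'
  18  s[21:],s[10:]  3  'bba'
  19  s[10:],s[16:]  5  'bbaba'
  20  s[16:],s[9:]  2  'bb'
  21  s[9:],s[8:]  3  'bbb'
  22  s[8:],s[7:]  4  'bbbb'
  23  s[7:],s[6:]  5  'bbbbb'

n(n+1)/2 = 24·25/2 = 300
Σ LCP = 0 + 1 + 3 + 2 + 4 + 1 + 4 + 3 + 2 + 4 + 3 + 0 + 2 + 3 + 2 + 4 + 3 + 1 + 3 + 5 + 2 + 3 + 4 + 5 = 64
distinct = 300 − 64 = 236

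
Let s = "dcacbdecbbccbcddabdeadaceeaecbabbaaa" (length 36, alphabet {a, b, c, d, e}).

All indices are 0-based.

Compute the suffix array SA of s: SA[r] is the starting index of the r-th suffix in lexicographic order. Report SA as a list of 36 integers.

[35, 34, 33, 30, 16, 2, 22, 20, 26, 32, 29, 31, 8, 9, 12, 17, 4, 1, 28, 7, 11, 3, 10, 13, 23, 15, 21, 0, 14, 18, 5, 19, 25, 27, 6, 24]

rank | idx | suffix
   0 |  35 | a
   1 |  34 | aa
   2 |  33 | aaa
   3 |  30 | abbaaa
   4 |  16 | abdeadaceeaecbabbaaa
   5 |   2 | acbdecbbccbcddabdeadaceeaecbabbaaa
   6 |  22 | aceeaecbabbaaa
   7 |  20 | adaceeaecbabbaaa
   8 |  26 | aecbabbaaa
   9 |  32 | baaa
  10 |  29 | babbaaa
  11 |  31 | bbaaa
  12 |   8 | bbccbcddabdeadaceeaecbabbaaa
  13 |   9 | bccbcddabdeadaceeaecbabbaaa
  14 |  12 | bcddabdeadaceeaecbabbaaa
  15 |  17 | bdeadaceeaecbabbaaa
  16 |   4 | bdecbbccbcddabdeadaceeaecbabbaaa
  17 |   1 | cacbdecbbccbcddabdeadaceeaecbabbaaa
  18 |  28 | cbabbaaa
  19 |   7 | cbbccbcddabdeadaceeaecbabbaaa
  20 |  11 | cbcddabdeadaceeaecbabbaaa
  21 |   3 | cbdecbbccbcddabdeadaceeaecbabbaaa
  22 |  10 | ccbcddabdeadaceeaecbabbaaa
  23 |  13 | cddabdeadaceeaecbabbaaa
  24 |  23 | ceeaecbabbaaa
  25 |  15 | dabdeadaceeaecbabbaaa
  26 |  21 | daceeaecbabbaaa
  27 |   0 | dcacbdecbbccbcddabdeadaceeaecbabbaaa
  28 |  14 | ddabdeadaceeaecbabbaaa
  29 |  18 | deadaceeaecbabbaaa
  30 |   5 | decbbccbcddabdeadaceeaecbabbaaa
  31 |  19 | eadaceeaecbabbaaa
  32 |  25 | eaecbabbaaa
  33 |  27 | ecbabbaaa
  34 |   6 | ecbbccbcddabdeadaceeaecbabbaaa
  35 |  24 | eeaecbabbaaa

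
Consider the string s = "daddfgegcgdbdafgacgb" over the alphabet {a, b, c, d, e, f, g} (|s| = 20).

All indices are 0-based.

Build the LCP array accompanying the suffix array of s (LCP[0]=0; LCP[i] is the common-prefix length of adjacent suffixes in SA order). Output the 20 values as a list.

[0, 1, 1, 0, 1, 0, 2, 0, 2, 1, 1, 1, 0, 0, 2, 0, 1, 1, 1, 1]

rank→(start, suffix):
  0 → (16, 'acgb')
  1 → (1, 'addfgegcgdbdafgacgb')
  2 → (13, 'afgacgb')
  3 → (19, 'b')
  4 → (11, 'bdafgacgb')
  5 → (17, 'cgb')
  6 → (8, 'cgdbdafgacgb')
  7 → (0, 'daddfgegcgdbdafgacgb')
  8 → (12, 'dafgacgb')
  9 → (10, 'dbdafgacgb')
  10 → (2, 'ddfgegcgdbdafgacgb')
  11 → (3, 'dfgegcgdbdafgacgb')
  12 → (6, 'egcgdbdafgacgb')
  13 → (14, 'fgacgb')
  14 → (4, 'fgegcgdbdafgacgb')
  15 → (15, 'gacgb')
  16 → (18, 'gb')
  17 → (7, 'gcgdbdafgacgb')
  18 → (9, 'gdbdafgacgb')
  19 → (5, 'gegcgdbdafgacgb')

SA = [16, 1, 13, 19, 11, 17, 8, 0, 12, 10, 2, 3, 6, 14, 4, 15, 18, 7, 9, 5]
rank  pair      lcp
   1  s[16:],s[1:]  1  'a'
   2  s[1:],s[13:]  1  'a'
   3  s[13:],s[19:]  0  ''
   4  s[19:],s[11:]  1  'b'
   5  s[11:],s[17:]  0  ''
   6  s[17:],s[8:]  2  'cg'
   7  s[8:],s[0:]  0  ''
   8  s[0:],s[12:]  2  'da'
   9  s[12:],s[10:]  1  'd'
  10  s[10:],s[2:]  1  'd'
  11  s[2:],s[3:]  1  'd'
  12  s[3:],s[6:]  0  ''
  13  s[6:],s[14:]  0  ''
  14  s[14:],s[4:]  2  'fg'
  15  s[4:],s[15:]  0  ''
  16  s[15:],s[18:]  1  'g'
  17  s[18:],s[7:]  1  'g'
  18  s[7:],s[9:]  1  'g'
  19  s[9:],s[5:]  1  'g'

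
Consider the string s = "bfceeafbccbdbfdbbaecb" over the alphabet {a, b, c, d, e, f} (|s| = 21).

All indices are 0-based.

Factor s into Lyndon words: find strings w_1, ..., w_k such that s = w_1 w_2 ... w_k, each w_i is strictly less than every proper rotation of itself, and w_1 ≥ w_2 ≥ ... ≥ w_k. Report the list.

["bfcee", "afbccbdbfdbb", "aecb"]

emit factor 1: 'bfcee' (i=0, period=5)
emit factor 2: 'afbccbdbfdbb' (i=5, period=12)
emit factor 3: 'aecb' (i=17, period=4)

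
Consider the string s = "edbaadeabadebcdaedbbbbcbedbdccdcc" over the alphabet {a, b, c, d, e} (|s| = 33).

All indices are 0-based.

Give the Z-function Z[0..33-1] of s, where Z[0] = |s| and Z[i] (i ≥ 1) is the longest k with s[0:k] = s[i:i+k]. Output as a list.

[33, 0, 0, 0, 0, 0, 1, 0, 0, 0, 0, 1, 0, 0, 0, 0, 3, 0, 0, 0, 0, 0, 0, 0, 3, 0, 0, 0, 0, 0, 0, 0, 0]

Z[0]=33
i=1: i≥r, start 0; Z[1]=0
i=2: i≥r, start 0; Z[2]=0
i=3: i≥r, start 0; Z[3]=0
i=4: i≥r, start 0; Z[4]=0
i=5: i≥r, start 0; Z[5]=0
i=6: i≥r, start 0; Z[6]=1 grow→box=[6,7)
i=7: i≥r, start 0; Z[7]=0
i=8: i≥r, start 0; Z[8]=0
i=9: i≥r, start 0; Z[9]=0
i=10: i≥r, start 0; Z[10]=0
i=11: i≥r, start 0; Z[11]=1 grow→box=[11,12)
i=12: i≥r, start 0; Z[12]=0
i=13: i≥r, start 0; Z[13]=0
i=14: i≥r, start 0; Z[14]=0
i=15: i≥r, start 0; Z[15]=0
i=16: i≥r, start 0; Z[16]=3 grow→box=[16,19)
i=17: min(r-i=2, Z[1]=0)=0; Z[17]=0
i=18: min(r-i=1, Z[2]=0)=0; Z[18]=0
i=19: i≥r, start 0; Z[19]=0
i=20: i≥r, start 0; Z[20]=0
i=21: i≥r, start 0; Z[21]=0
i=22: i≥r, start 0; Z[22]=0
i=23: i≥r, start 0; Z[23]=0
i=24: i≥r, start 0; Z[24]=3 grow→box=[24,27)
i=25: min(r-i=2, Z[1]=0)=0; Z[25]=0
i=26: min(r-i=1, Z[2]=0)=0; Z[26]=0
i=27: i≥r, start 0; Z[27]=0
i=28: i≥r, start 0; Z[28]=0
i=29: i≥r, start 0; Z[29]=0
i=30: i≥r, start 0; Z[30]=0
i=31: i≥r, start 0; Z[31]=0
i=32: i≥r, start 0; Z[32]=0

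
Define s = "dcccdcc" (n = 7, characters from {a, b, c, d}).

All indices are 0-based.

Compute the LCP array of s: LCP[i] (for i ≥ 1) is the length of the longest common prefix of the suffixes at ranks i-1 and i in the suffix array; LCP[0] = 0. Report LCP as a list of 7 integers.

[0, 1, 2, 2, 1, 0, 3]

sorted suffixes:
  #0 SA[0]=6  'c'
  #1 SA[1]=5  'cc'
  #2 SA[2]=1  'cccdcc'
  #3 SA[3]=2  'ccdcc'
  #4 SA[4]=3  'cdcc'
  #5 SA[5]=4  'dcc'
  #6 SA[6]=0  'dcccdcc'

SA = [6, 5, 1, 2, 3, 4, 0]
[i] adj suffixes → lcp
  [1] 6/5 → 1 ('c')
  [2] 5/1 → 2 ('cc')
  [3] 1/2 → 2 ('cc')
  [4] 2/3 → 1 ('c')
  [5] 3/4 → 0 ('')
  [6] 4/0 → 3 ('dcc')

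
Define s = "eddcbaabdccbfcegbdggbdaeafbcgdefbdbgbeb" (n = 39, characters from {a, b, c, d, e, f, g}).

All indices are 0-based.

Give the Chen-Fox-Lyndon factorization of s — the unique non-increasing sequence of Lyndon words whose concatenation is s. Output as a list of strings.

emit factor 1: 'e' (i=0, period=1)
emit factor 2: 'd' (i=1, period=1)
emit factor 3: 'd' (i=2, period=1)
emit factor 4: 'c' (i=3, period=1)
emit factor 5: 'b' (i=4, period=1)
emit factor 6: 'aabdccbfcegbdggbdaeafbcgdefbdbgbeb' (i=5, period=34)

["e", "d", "d", "c", "b", "aabdccbfcegbdggbdaeafbcgdefbdbgbeb"]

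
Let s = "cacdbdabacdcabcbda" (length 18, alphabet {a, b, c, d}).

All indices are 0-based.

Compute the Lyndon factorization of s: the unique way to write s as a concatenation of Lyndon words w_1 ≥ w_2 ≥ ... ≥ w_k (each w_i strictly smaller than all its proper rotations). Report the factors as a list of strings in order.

emit factor 1: 'c' (i=0, period=1)
emit factor 2: 'acdbd' (i=1, period=5)
emit factor 3: 'abacdcabcbd' (i=6, period=11)
emit factor 4: 'a' (i=17, period=1)

["c", "acdbd", "abacdcabcbd", "a"]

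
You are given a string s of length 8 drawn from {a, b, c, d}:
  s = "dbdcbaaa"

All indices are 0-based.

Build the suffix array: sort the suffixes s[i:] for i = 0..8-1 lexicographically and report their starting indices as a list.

rank | idx | suffix
   0 |   7 | a
   1 |   6 | aa
   2 |   5 | aaa
   3 |   4 | baaa
   4 |   1 | bdcbaaa
   5 |   3 | cbaaa
   6 |   0 | dbdcbaaa
   7 |   2 | dcbaaa

[7, 6, 5, 4, 1, 3, 0, 2]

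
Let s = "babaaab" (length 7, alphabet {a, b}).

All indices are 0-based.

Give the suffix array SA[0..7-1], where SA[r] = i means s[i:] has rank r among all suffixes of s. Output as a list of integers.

rank→(start, suffix):
  0 → (3, 'aaab')
  1 → (4, 'aab')
  2 → (5, 'ab')
  3 → (1, 'abaaab')
  4 → (6, 'b')
  5 → (2, 'baaab')
  6 → (0, 'babaaab')

[3, 4, 5, 1, 6, 2, 0]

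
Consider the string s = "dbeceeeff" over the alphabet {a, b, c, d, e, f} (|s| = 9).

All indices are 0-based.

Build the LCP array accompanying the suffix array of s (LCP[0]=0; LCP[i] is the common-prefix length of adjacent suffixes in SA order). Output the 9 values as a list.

[0, 0, 0, 0, 1, 2, 1, 0, 1]

rank→(start, suffix):
  0 → (1, 'beceeeff')
  1 → (3, 'ceeeff')
  2 → (0, 'dbeceeeff')
  3 → (2, 'eceeeff')
  4 → (4, 'eeeff')
  5 → (5, 'eeff')
  6 → (6, 'eff')
  7 → (8, 'f')
  8 → (7, 'ff')

SA = [1, 3, 0, 2, 4, 5, 6, 8, 7]
i: (SA[i-1],SA[i]) lcp shared
  1: (1,3) 0 ''
  2: (3,0) 0 ''
  3: (0,2) 0 ''
  4: (2,4) 1 'e'
  5: (4,5) 2 'ee'
  6: (5,6) 1 'e'
  7: (6,8) 0 ''
  8: (8,7) 1 'f'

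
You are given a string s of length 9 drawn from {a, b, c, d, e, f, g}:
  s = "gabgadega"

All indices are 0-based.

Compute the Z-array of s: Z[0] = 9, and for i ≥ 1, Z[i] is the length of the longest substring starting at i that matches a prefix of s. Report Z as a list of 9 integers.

Z[0]=9
i=1: i≥r, start 0; Z[1]=0
i=2: i≥r, start 0; Z[2]=0
i=3: i≥r, start 0; Z[3]=2 extend→box=[3,5)
i=4: min(r-i=1, Z[1]=0)=0; Z[4]=0
i=5: i≥r, start 0; Z[5]=0
i=6: i≥r, start 0; Z[6]=0
i=7: i≥r, start 0; Z[7]=2 extend→box=[7,9)
i=8: min(r-i=1, Z[1]=0)=0; Z[8]=0

[9, 0, 0, 2, 0, 0, 0, 2, 0]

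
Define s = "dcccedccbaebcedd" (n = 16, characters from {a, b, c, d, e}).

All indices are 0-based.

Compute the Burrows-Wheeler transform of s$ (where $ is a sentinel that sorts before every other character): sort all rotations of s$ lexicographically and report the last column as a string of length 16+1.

rank  rotation           last
    0  $dcccedccbaebcedd  d
    1  aebcedd$dcccedccb  b
    2  baebcedd$dcccedcc  c
    3  bcedd$dcccedccbae  e
    4  cbaebcedd$dcccedc  c
    5  ccbaebcedd$dccced  d
    6  cccedccbaebcedd$d  d
    7  ccedccbaebcedd$dc  c
    8  cedccbaebcedd$dcc  c
    9  cedd$dcccedccbaeb  b
   10  d$dcccedccbaebced  d
   11  dccbaebcedd$dccce  e
   12  dcccedccbaebcedd$  $
   13  dd$dcccedccbaebce  e
   14  ebcedd$dcccedccba  a
   15  edccbaebcedd$dccc  c
   16  edd$dcccedccbaebc  c

dbcecddccbde$eacc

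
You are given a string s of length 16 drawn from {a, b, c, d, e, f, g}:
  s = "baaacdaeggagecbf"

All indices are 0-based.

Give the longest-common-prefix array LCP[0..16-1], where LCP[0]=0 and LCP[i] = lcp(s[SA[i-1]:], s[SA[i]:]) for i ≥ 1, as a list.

[0, 2, 1, 1, 1, 0, 1, 0, 1, 0, 0, 1, 0, 0, 1, 1]

rank→(start, suffix):
  0 → (1, 'aaacdaeggagecbf')
  1 → (2, 'aacdaeggagecbf')
  2 → (3, 'acdaeggagecbf')
  3 → (6, 'aeggagecbf')
  4 → (10, 'agecbf')
  5 → (0, 'baaacdaeggagecbf')
  6 → (14, 'bf')
  7 → (13, 'cbf')
  8 → (4, 'cdaeggagecbf')
  9 → (5, 'daeggagecbf')
  10 → (12, 'ecbf')
  11 → (7, 'eggagecbf')
  12 → (15, 'f')
  13 → (9, 'gagecbf')
  14 → (11, 'gecbf')
  15 → (8, 'ggagecbf')

SA = [1, 2, 3, 6, 10, 0, 14, 13, 4, 5, 12, 7, 15, 9, 11, 8]
i: (SA[i-1],SA[i]) lcp shared
  1: (1,2) 2 'aa'
  2: (2,3) 1 'a'
  3: (3,6) 1 'a'
  4: (6,10) 1 'a'
  5: (10,0) 0 ''
  6: (0,14) 1 'b'
  7: (14,13) 0 ''
  8: (13,4) 1 'c'
  9: (4,5) 0 ''
  10: (5,12) 0 ''
  11: (12,7) 1 'e'
  12: (7,15) 0 ''
  13: (15,9) 0 ''
  14: (9,11) 1 'g'
  15: (11,8) 1 'g'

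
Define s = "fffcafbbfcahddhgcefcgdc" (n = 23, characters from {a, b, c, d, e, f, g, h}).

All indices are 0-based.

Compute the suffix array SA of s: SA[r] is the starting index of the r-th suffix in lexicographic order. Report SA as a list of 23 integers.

[4, 10, 6, 7, 22, 3, 9, 16, 19, 21, 12, 13, 17, 5, 2, 8, 18, 1, 0, 15, 20, 11, 14]

rank→(start, suffix):
  0 → (4, 'afbbfcahddhgcefcgdc')
  1 → (10, 'ahddhgcefcgdc')
  2 → (6, 'bbfcahddhgcefcgdc')
  3 → (7, 'bfcahddhgcefcgdc')
  4 → (22, 'c')
  5 → (3, 'cafbbfcahddhgcefcgdc')
  6 → (9, 'cahddhgcefcgdc')
  7 → (16, 'cefcgdc')
  8 → (19, 'cgdc')
  9 → (21, 'dc')
  10 → (12, 'ddhgcefcgdc')
  11 → (13, 'dhgcefcgdc')
  12 → (17, 'efcgdc')
  13 → (5, 'fbbfcahddhgcefcgdc')
  14 → (2, 'fcafbbfcahddhgcefcgdc')
  15 → (8, 'fcahddhgcefcgdc')
  16 → (18, 'fcgdc')
  17 → (1, 'ffcafbbfcahddhgcefcgdc')
  18 → (0, 'fffcafbbfcahddhgcefcgdc')
  19 → (15, 'gcefcgdc')
  20 → (20, 'gdc')
  21 → (11, 'hddhgcefcgdc')
  22 → (14, 'hgcefcgdc')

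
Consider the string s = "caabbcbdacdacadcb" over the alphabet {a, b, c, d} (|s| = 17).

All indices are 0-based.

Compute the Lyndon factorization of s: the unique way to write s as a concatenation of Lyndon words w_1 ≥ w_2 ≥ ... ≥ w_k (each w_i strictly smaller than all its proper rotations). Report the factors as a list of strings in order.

emit factor 1: 'c' (i=0, period=1)
emit factor 2: 'aabbcbdacdacadcb' (i=1, period=16)

["c", "aabbcbdacdacadcb"]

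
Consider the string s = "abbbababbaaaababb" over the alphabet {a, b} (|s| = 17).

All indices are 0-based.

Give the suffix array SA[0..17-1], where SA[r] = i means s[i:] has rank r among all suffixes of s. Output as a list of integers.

[9, 10, 11, 12, 4, 14, 6, 0, 16, 8, 3, 13, 5, 15, 7, 2, 1]

sorted suffixes:
  #0 SA[0]=9  'aaaababb'
  #1 SA[1]=10  'aaababb'
  #2 SA[2]=11  'aababb'
  #3 SA[3]=12  'ababb'
  #4 SA[4]=4  'ababbaaaababb'
  #5 SA[5]=14  'abb'
  #6 SA[6]=6  'abbaaaababb'
  #7 SA[7]=0  'abbbababbaaaababb'
  #8 SA[8]=16  'b'
  #9 SA[9]=8  'baaaababb'
  #10 SA[10]=3  'bababbaaaababb'
  #11 SA[11]=13  'babb'
  #12 SA[12]=5  'babbaaaababb'
  #13 SA[13]=15  'bb'
  #14 SA[14]=7  'bbaaaababb'
  #15 SA[15]=2  'bbababbaaaababb'
  #16 SA[16]=1  'bbbababbaaaababb'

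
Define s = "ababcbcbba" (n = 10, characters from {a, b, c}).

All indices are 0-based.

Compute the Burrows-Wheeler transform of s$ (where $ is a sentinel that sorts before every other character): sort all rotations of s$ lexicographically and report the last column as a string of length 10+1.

ab$bbaccabb

rank  rotation     last
    0  $ababcbcbba  a
    1  a$ababcbcbb  b
    2  ababcbcbba$  $
    3  abcbcbba$ab  b
    4  ba$ababcbcb  b
    5  babcbcbba$a  a
    6  bba$ababcbc  c
    7  bcbba$ababc  c
    8  bcbcbba$aba  a
    9  cbba$ababcb  b
   10  cbcbba$abab  b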